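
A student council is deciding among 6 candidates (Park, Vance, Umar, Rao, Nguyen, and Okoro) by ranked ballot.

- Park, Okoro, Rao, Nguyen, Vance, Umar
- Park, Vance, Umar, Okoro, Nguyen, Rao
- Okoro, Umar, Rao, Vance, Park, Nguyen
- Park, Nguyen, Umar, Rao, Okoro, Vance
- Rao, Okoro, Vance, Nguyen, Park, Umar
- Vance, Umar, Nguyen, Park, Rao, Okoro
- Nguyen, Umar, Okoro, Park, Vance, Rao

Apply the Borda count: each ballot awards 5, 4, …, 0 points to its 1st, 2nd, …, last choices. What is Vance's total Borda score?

Borda scores:
  Park: 5 + 5 + 1 + 5 + 1 + 2 + 2 = 21
  Vance: 1 + 4 + 2 + 0 + 3 + 5 + 1 = 16
  Umar: 0 + 3 + 4 + 3 + 0 + 4 + 4 = 18
  Rao: 3 + 0 + 3 + 2 + 5 + 1 + 0 = 14
  Nguyen: 2 + 1 + 0 + 4 + 2 + 3 + 5 = 17
  Okoro: 4 + 2 + 5 + 1 + 4 + 0 + 3 = 19

16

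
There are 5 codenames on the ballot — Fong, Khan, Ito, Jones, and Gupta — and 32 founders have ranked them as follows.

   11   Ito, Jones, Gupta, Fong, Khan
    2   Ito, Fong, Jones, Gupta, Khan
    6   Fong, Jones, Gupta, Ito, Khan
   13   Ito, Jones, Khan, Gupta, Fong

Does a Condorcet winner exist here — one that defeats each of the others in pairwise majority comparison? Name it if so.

Ito

Head-to-head results (32 voters total):
Fong vs Khan: Fong wins 19–13.
Fong vs Ito: Ito wins 26–6.
Fong vs Jones: Jones wins 24–8.
Fong vs Gupta: Gupta wins 24–8.
Khan vs Ito: Ito wins 32–0.
Khan vs Jones: Jones wins 32–0.
Khan vs Gupta: Gupta wins 19–13.
Ito vs Jones: Ito wins 26–6.
Ito vs Gupta: Ito wins 26–6.
Jones vs Gupta: Jones wins 32–0.
Ito beats each rival — Fong (26–6), Khan (32–0), Jones (26–6), Gupta (26–6) — so Ito is the Condorcet winner.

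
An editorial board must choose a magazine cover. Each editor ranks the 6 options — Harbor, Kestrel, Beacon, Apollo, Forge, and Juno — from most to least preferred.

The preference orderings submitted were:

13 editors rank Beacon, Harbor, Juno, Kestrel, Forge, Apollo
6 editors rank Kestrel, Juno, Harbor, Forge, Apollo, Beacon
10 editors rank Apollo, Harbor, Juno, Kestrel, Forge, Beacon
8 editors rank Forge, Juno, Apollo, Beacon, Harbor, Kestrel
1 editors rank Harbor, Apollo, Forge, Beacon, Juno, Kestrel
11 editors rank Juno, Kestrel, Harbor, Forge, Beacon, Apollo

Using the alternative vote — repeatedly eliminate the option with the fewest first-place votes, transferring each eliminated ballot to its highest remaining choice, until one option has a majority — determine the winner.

Juno

Round 1: Beacon 13, Juno 11, Apollo 10, Forge 8, Kestrel 6, Harbor 1. Harbor has the fewest and is eliminated.
Round 2: Beacon 13, Apollo 11, Juno 11, Forge 8, Kestrel 6. Kestrel has the fewest and is eliminated.
Round 3: Juno 17, Beacon 13, Apollo 11, Forge 8. Forge has the fewest and is eliminated.
Round 4: Juno 25, Beacon 13, Apollo 11. Juno has a majority.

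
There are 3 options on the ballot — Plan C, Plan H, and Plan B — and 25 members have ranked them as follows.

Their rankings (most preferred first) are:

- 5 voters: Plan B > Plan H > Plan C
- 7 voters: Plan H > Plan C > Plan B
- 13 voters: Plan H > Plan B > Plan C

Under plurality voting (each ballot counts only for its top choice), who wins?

First-place vote totals:
  Plan C: 0
  Plan H: 20
  Plan B: 5
Plan H has the most first-place votes.

Plan H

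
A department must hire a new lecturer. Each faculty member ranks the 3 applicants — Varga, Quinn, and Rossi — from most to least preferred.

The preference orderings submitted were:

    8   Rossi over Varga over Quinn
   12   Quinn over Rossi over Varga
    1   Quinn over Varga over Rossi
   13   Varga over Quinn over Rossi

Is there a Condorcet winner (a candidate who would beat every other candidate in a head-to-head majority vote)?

No

Head-to-head results (34 voters total):
Varga vs Quinn: Varga wins 21–13.
Varga vs Rossi: Rossi wins 20–14.
Quinn vs Rossi: Quinn wins 26–8.
No candidate beats all others: Varga beats Quinn beats Rossi beats Varga, a majority cycle.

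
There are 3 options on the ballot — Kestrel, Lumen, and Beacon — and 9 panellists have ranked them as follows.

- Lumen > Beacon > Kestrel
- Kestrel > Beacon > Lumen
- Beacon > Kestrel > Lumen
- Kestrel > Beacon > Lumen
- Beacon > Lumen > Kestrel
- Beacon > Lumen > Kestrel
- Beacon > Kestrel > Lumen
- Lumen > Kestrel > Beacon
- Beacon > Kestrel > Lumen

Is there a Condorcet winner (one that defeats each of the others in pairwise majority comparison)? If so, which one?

Beacon

Head-to-head results (9 voters total):
Kestrel vs Lumen: Kestrel wins 5–4.
Kestrel vs Beacon: Beacon wins 6–3.
Lumen vs Beacon: Beacon wins 7–2.
Beacon beats each rival — Kestrel (6–3), Lumen (7–2) — so Beacon is the Condorcet winner.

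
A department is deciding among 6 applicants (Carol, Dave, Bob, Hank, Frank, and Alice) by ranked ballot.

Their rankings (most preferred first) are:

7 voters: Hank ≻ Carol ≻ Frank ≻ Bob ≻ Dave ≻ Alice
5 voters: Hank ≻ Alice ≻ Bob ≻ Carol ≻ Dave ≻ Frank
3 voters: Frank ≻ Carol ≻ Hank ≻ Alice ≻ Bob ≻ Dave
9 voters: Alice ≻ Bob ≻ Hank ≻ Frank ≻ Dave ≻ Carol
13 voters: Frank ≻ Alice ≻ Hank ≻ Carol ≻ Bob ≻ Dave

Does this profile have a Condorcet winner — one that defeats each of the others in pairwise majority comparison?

Head-to-head results (37 voters total):
Carol vs Dave: Carol wins 28–9.
Carol vs Bob: Carol wins 23–14.
Carol vs Hank: Hank wins 34–3.
Carol vs Frank: Frank wins 25–12.
Carol vs Alice: Alice wins 27–10.
Dave vs Bob: Bob wins 37–0.
Dave vs Hank: Hank wins 37–0.
Dave vs Frank: Frank wins 32–5.
Dave vs Alice: Alice wins 30–7.
Bob vs Hank: Hank wins 28–9.
Bob vs Frank: Frank wins 23–14.
Bob vs Alice: Alice wins 30–7.
Hank vs Frank: Hank wins 21–16.
Hank vs Alice: Alice wins 22–15.
Frank vs Alice: Frank wins 23–14.
No candidate beats all others: Hank beats Frank beats Alice beats Hank, a majority cycle.

No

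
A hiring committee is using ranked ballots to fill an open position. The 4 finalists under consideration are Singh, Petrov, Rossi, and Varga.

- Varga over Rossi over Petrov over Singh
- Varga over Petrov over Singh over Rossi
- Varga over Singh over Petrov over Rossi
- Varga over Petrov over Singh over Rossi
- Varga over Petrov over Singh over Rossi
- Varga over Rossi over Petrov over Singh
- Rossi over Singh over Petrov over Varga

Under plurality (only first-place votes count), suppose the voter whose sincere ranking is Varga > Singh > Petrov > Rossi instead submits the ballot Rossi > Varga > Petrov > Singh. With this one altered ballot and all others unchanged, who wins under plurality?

Varga

First-place totals with the altered ballot: Singh 0, Petrov 0, Rossi 2, Varga 5.
The winner is unchanged: still Varga.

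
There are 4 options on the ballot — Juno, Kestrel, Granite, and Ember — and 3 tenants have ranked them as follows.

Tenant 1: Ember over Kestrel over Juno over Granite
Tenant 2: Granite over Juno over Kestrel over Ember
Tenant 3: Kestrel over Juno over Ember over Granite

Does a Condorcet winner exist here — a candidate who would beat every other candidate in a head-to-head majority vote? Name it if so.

Kestrel

Head-to-head results (3 voters total):
Juno vs Kestrel: Kestrel wins 2–1.
Juno vs Granite: Juno wins 2–1.
Juno vs Ember: Juno wins 2–1.
Kestrel vs Granite: Kestrel wins 2–1.
Kestrel vs Ember: Kestrel wins 2–1.
Granite vs Ember: Ember wins 2–1.
Kestrel beats each rival — Juno (2–1), Granite (2–1), Ember (2–1) — so Kestrel is the Condorcet winner.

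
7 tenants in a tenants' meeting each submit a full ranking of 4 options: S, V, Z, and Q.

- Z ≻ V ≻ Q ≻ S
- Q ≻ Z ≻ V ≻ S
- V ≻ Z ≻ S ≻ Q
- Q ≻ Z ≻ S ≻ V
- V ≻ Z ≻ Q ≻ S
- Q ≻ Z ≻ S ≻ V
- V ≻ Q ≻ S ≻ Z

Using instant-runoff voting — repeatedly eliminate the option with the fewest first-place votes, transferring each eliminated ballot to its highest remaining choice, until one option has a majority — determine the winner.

V

Round 1: V 3, Q 3, Z 1, S 0. S has the fewest and is eliminated.
Round 2: V 3, Q 3, Z 1. Z has the fewest and is eliminated.
Round 3: V 4, Q 3. V has a majority.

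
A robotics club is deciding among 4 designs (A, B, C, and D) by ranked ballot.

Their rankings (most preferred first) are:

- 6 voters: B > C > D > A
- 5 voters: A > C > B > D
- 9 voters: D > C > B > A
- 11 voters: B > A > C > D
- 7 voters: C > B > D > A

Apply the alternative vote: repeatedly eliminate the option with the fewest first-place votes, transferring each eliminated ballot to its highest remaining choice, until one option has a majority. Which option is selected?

Round 1: B 17, D 9, C 7, A 5. A has the fewest and is eliminated.
Round 2: B 17, C 12, D 9. D has the fewest and is eliminated.
Round 3: C 21, B 17. C has a majority.

C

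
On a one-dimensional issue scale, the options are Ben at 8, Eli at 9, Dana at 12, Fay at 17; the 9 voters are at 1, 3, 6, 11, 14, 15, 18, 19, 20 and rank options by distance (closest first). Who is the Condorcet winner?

Dana

With single-peaked preferences on a line, the Condorcet winner is the candidate closest to the median voter.
The median voter (position 14) is closest to Dana at 12.
Check: Dana vs Fay — voters closer to Dana: 5 of 9.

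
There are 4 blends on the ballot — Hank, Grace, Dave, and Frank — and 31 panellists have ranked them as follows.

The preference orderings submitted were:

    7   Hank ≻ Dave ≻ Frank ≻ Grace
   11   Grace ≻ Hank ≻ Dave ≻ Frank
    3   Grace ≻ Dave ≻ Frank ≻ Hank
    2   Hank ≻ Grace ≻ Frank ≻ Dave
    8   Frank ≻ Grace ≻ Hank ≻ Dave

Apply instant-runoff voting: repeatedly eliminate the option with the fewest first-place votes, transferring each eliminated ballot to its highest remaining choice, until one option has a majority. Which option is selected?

Round 1: Grace 14, Hank 9, Frank 8, Dave 0. Dave has the fewest and is eliminated.
Round 2: Grace 14, Hank 9, Frank 8. Frank has the fewest and is eliminated.
Round 3: Grace 22, Hank 9. Grace has a majority.

Grace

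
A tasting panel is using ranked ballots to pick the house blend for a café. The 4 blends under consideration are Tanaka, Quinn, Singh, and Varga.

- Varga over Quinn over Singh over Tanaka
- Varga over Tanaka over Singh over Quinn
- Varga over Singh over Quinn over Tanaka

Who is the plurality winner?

First-place vote totals:
  Tanaka: 0
  Quinn: 0
  Singh: 0
  Varga: 3
Varga has the most first-place votes.

Varga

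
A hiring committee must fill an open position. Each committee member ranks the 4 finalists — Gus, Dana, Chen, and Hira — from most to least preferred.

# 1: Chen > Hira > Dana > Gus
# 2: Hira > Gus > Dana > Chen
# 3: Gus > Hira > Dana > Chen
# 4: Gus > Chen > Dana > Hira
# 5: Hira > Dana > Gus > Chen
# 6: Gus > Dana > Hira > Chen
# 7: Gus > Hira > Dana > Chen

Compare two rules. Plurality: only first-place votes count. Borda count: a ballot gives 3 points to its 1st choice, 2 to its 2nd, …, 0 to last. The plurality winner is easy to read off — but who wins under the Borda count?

Gus

Plurality first-place counts: Gus 4, Dana 0, Chen 1, Hira 2 → Gus.
Borda totals: Gus 15, Dana 9, Chen 5, Hira 13 → Gus.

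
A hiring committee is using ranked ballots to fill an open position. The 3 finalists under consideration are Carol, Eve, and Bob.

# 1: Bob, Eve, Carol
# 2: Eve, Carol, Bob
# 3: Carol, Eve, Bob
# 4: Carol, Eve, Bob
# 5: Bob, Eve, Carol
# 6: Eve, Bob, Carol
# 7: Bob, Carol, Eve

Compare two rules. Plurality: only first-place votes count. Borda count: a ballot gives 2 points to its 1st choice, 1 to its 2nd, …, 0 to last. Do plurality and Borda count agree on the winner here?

Plurality first-place counts: Carol 2, Eve 2, Bob 3 → Bob.
Borda totals: Carol 6, Eve 8, Bob 7 → Eve.
The two rules disagree: plurality picks Bob, Borda picks Eve.

No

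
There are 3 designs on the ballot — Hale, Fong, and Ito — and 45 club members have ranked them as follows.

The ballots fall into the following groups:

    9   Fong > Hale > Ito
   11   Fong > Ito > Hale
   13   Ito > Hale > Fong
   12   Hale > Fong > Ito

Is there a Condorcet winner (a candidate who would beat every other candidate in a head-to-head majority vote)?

No

Head-to-head results (45 voters total):
Hale vs Fong: Hale wins 25–20.
Hale vs Ito: Ito wins 24–21.
Fong vs Ito: Fong wins 32–13.
No candidate beats all others: Hale beats Fong beats Ito beats Hale, a majority cycle.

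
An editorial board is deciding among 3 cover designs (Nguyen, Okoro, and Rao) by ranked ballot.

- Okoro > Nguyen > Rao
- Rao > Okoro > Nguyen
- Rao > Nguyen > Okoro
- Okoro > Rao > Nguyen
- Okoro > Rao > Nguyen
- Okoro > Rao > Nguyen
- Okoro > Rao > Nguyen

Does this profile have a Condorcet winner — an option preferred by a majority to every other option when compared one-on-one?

Yes

Head-to-head results (7 voters total):
Nguyen vs Okoro: Okoro wins 6–1.
Nguyen vs Rao: Rao wins 6–1.
Okoro vs Rao: Okoro wins 5–2.
Okoro beats each rival — Nguyen (6–1), Rao (5–2) — so Okoro is the Condorcet winner.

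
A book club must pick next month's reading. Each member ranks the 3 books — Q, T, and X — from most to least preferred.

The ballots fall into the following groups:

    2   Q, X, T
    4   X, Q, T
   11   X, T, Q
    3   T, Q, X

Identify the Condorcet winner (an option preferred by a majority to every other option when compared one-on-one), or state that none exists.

Head-to-head results (20 voters total):
Q vs T: T wins 14–6.
Q vs X: X wins 15–5.
T vs X: X wins 17–3.
X beats each rival — Q (15–5), T (17–3) — so X is the Condorcet winner.

X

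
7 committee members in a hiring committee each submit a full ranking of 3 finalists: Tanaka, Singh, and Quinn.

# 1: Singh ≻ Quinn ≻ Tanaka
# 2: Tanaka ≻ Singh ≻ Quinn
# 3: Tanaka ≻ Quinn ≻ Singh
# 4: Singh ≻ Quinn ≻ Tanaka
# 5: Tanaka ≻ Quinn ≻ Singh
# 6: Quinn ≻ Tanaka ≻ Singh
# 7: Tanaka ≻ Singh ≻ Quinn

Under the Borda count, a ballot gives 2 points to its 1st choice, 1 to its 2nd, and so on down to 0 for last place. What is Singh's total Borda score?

6

Borda scores:
  Tanaka: 0 + 2 + 2 + 0 + 2 + 1 + 2 = 9
  Singh: 2 + 1 + 0 + 2 + 0 + 0 + 1 = 6
  Quinn: 1 + 0 + 1 + 1 + 1 + 2 + 0 = 6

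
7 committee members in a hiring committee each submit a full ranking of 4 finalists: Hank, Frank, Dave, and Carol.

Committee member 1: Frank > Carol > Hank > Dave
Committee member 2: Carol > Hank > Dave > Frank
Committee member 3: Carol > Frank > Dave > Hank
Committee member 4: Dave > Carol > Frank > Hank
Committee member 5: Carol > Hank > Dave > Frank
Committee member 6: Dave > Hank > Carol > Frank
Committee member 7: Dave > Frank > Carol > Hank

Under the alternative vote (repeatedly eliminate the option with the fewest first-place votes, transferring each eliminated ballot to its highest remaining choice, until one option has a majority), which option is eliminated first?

Round 1: Dave 3, Carol 3, Frank 1, Hank 0. Hank has the fewest and is eliminated.
Round 2: Dave 3, Carol 3, Frank 1. Frank has the fewest and is eliminated.
Round 3: Carol 4, Dave 3. Carol has a majority.

Hank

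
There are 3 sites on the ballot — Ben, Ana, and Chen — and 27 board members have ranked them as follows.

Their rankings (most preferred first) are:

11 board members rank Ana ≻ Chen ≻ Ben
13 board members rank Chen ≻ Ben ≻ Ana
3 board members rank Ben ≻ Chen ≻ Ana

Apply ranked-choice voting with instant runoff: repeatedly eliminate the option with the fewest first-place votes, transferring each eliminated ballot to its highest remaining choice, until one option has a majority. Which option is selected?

Round 1: Chen 13, Ana 11, Ben 3. Ben has the fewest and is eliminated.
Round 2: Chen 16, Ana 11. Chen has a majority.

Chen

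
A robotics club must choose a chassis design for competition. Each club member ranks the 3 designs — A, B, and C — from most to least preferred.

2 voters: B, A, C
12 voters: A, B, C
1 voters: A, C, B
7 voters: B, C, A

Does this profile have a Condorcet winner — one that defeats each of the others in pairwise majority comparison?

Yes

Head-to-head results (22 voters total):
A vs B: A wins 13–9.
A vs C: A wins 15–7.
B vs C: B wins 21–1.
A beats each rival — B (13–9), C (15–7) — so A is the Condorcet winner.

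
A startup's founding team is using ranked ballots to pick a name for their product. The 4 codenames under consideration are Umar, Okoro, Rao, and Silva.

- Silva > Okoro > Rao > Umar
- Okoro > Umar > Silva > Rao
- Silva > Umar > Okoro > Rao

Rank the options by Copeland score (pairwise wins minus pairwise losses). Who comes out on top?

Pairwise results:
  Umar vs Okoro: Okoro wins 2–1.
  Umar vs Rao: Umar wins 2–1.
  Umar vs Silva: Silva wins 2–1.
  Okoro vs Rao: Okoro wins 3–0.
  Okoro vs Silva: Silva wins 2–1.
  Rao vs Silva: Silva wins 3–0.
Copeland scores (wins − losses):
  Umar: 1 − 2 = -1
  Okoro: 2 − 1 = 1
  Rao: 0 − 3 = -3
  Silva: 3 − 0 = 3
Silva has the best Copeland score.

Silva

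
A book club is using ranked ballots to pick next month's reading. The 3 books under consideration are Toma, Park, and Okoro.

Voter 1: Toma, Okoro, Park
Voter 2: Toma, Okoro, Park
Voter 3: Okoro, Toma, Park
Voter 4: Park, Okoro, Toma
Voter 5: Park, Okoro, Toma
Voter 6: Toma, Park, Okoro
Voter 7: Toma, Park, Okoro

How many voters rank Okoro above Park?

Ballots ranking Okoro above Park: 3.
Ballots ranking Park above Okoro: 4.
So 3 of 7 voters prefer Okoro to Park.

3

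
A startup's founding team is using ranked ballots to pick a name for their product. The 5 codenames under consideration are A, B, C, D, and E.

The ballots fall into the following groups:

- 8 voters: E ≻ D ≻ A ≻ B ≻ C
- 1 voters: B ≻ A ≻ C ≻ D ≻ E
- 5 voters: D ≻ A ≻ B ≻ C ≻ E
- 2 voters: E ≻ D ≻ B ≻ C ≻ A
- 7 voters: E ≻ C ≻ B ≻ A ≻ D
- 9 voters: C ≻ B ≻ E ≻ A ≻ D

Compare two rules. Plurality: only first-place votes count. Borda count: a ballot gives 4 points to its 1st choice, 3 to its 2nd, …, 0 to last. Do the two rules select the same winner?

Plurality first-place counts: A 0, B 1, C 9, D 5, E 17 → E.
Borda totals: A 50, B 67, C 66, D 51, E 86 → E.
The two rules agree on E.

Yes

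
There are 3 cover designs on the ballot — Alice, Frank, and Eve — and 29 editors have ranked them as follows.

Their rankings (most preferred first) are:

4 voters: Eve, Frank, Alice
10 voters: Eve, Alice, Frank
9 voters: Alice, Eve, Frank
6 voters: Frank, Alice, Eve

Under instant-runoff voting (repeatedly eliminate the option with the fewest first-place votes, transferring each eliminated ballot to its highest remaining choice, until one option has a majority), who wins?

Round 1: Eve 14, Alice 9, Frank 6. Frank has the fewest and is eliminated.
Round 2: Alice 15, Eve 14. Alice has a majority.

Alice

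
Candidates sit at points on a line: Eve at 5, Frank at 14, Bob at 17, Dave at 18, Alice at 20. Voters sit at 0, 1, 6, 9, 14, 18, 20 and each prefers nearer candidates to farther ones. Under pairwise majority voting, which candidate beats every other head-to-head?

Eve

With single-peaked preferences on a line, the Condorcet winner is the candidate closest to the median voter.
The median voter (position 9) is closest to Eve at 5.
Check: Eve vs Alice — voters closer to Eve: 4 of 7.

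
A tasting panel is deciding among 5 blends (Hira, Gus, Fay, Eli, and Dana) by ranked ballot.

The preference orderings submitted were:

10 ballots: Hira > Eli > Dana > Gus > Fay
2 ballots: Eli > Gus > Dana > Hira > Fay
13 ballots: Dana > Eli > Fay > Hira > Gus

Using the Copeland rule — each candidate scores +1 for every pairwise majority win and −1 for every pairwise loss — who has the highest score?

Pairwise results:
  Hira vs Gus: Hira wins 23–2.
  Hira vs Fay: Fay wins 13–12.
  Hira vs Eli: Eli wins 15–10.
  Hira vs Dana: Dana wins 15–10.
  Gus vs Fay: Fay wins 13–12.
  Gus vs Eli: Eli wins 25–0.
  Gus vs Dana: Dana wins 23–2.
  Fay vs Eli: Eli wins 25–0.
  Fay vs Dana: Dana wins 25–0.
  Eli vs Dana: Dana wins 13–12.
Copeland scores (wins − losses):
  Hira: 1 − 3 = -2
  Gus: 0 − 4 = -4
  Fay: 2 − 2 = 0
  Eli: 3 − 1 = 2
  Dana: 4 − 0 = 4
Dana has the best Copeland score.

Dana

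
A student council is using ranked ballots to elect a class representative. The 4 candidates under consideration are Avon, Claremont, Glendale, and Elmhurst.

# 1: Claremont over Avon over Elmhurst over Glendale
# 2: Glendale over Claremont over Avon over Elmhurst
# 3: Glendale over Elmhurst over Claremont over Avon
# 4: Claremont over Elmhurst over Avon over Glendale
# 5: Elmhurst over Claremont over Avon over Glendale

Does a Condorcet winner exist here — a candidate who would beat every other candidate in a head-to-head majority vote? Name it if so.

Claremont

Head-to-head results (5 voters total):
Avon vs Claremont: Claremont wins 5–0.
Avon vs Glendale: Avon wins 3–2.
Avon vs Elmhurst: Elmhurst wins 3–2.
Claremont vs Glendale: Claremont wins 3–2.
Claremont vs Elmhurst: Claremont wins 3–2.
Glendale vs Elmhurst: Elmhurst wins 3–2.
Claremont beats each rival — Avon (5–0), Glendale (3–2), Elmhurst (3–2) — so Claremont is the Condorcet winner.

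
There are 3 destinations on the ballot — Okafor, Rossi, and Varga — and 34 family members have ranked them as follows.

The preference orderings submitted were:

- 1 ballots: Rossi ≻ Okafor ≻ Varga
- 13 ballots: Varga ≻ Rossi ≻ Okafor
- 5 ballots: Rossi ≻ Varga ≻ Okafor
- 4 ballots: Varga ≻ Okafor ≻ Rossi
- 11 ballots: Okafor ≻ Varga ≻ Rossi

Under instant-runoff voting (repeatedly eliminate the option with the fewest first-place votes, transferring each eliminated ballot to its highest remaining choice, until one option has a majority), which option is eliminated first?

Rossi

Round 1: Varga 17, Okafor 11, Rossi 6. Rossi has the fewest and is eliminated.
Round 2: Varga 22, Okafor 12. Varga has a majority.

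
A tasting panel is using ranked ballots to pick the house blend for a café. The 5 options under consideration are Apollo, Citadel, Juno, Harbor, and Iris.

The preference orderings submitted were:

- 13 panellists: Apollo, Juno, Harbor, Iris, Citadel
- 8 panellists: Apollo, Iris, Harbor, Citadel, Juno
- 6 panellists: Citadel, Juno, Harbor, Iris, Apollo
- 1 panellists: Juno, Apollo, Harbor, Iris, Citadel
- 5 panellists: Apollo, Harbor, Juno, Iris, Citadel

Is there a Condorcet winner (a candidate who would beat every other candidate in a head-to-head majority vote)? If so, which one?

Apollo

Head-to-head results (33 voters total):
Apollo vs Citadel: Apollo wins 27–6.
Apollo vs Juno: Apollo wins 26–7.
Apollo vs Harbor: Apollo wins 27–6.
Apollo vs Iris: Apollo wins 27–6.
Citadel vs Juno: Juno wins 19–14.
Citadel vs Harbor: Harbor wins 27–6.
Citadel vs Iris: Iris wins 27–6.
Juno vs Harbor: Juno wins 20–13.
Juno vs Iris: Juno wins 25–8.
Harbor vs Iris: Harbor wins 25–8.
Apollo beats each rival — Citadel (27–6), Juno (26–7), Harbor (27–6), Iris (27–6) — so Apollo is the Condorcet winner.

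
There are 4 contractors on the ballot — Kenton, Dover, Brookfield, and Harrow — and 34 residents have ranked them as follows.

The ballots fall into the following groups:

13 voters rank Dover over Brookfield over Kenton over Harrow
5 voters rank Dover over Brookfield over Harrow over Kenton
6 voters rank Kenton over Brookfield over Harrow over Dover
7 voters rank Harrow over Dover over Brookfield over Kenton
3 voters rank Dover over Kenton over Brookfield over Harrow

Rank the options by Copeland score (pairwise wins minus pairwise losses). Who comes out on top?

Dover

Pairwise results:
  Kenton vs Dover: Dover wins 28–6.
  Kenton vs Brookfield: Brookfield wins 25–9.
  Kenton vs Harrow: Kenton wins 22–12.
  Dover vs Brookfield: Dover wins 28–6.
  Dover vs Harrow: Dover wins 21–13.
  Brookfield vs Harrow: Brookfield wins 27–7.
Copeland scores (wins − losses):
  Kenton: 1 − 2 = -1
  Dover: 3 − 0 = 3
  Brookfield: 2 − 1 = 1
  Harrow: 0 − 3 = -3
Dover has the best Copeland score.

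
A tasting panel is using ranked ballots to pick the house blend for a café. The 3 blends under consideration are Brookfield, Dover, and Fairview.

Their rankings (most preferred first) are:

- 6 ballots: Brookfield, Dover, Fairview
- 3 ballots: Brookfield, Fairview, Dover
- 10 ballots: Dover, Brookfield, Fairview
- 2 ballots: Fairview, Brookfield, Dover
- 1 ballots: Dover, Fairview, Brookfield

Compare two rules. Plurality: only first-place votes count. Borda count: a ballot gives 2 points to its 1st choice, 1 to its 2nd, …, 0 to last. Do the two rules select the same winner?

Plurality first-place counts: Brookfield 9, Dover 11, Fairview 2 → Dover.
Borda totals: Brookfield 30, Dover 28, Fairview 8 → Brookfield.
The two rules disagree: plurality picks Dover, Borda picks Brookfield.

No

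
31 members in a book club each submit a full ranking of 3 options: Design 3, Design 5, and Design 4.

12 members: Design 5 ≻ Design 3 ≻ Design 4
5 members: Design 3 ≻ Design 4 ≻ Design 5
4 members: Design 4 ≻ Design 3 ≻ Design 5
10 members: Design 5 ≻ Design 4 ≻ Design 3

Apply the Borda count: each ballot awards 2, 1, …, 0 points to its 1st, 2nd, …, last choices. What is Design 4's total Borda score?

23

Borda scores:
  Design 3: 12·1 + 5·2 + 4·1 + 10·0 = 26
  Design 5: 12·2 + 5·0 + 4·0 + 10·2 = 44
  Design 4: 12·0 + 5·1 + 4·2 + 10·1 = 23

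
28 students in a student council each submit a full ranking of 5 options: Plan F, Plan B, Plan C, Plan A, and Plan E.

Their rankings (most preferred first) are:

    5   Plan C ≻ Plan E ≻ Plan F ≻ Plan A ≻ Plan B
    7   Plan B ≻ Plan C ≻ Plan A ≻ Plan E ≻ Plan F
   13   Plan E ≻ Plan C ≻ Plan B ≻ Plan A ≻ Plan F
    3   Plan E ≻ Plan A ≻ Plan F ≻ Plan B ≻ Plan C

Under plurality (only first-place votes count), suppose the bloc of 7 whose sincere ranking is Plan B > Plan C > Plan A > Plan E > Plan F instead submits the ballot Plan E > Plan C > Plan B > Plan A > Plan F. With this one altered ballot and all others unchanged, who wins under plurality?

Plan E

First-place totals with the altered ballot: Plan F 0, Plan B 0, Plan C 5, Plan A 0, Plan E 23.
The winner is unchanged: still Plan E.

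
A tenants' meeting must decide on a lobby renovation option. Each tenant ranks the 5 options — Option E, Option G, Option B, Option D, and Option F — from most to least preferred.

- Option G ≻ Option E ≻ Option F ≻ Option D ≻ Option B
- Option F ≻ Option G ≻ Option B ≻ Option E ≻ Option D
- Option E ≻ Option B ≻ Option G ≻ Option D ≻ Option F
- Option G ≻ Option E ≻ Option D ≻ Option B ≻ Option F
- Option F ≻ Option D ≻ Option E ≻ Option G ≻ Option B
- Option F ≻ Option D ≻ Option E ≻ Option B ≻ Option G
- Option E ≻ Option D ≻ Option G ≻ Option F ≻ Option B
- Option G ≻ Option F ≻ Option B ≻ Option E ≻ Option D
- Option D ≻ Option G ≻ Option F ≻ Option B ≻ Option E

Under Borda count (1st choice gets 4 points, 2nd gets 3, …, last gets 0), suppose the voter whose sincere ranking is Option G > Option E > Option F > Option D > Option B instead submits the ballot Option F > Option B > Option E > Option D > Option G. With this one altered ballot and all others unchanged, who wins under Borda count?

Option F

Borda totals with the altered ballot: Option E 19, Option G 19, Option B 13, Option D 17, Option F 22.
The switch changes the winner from Option G to Option F.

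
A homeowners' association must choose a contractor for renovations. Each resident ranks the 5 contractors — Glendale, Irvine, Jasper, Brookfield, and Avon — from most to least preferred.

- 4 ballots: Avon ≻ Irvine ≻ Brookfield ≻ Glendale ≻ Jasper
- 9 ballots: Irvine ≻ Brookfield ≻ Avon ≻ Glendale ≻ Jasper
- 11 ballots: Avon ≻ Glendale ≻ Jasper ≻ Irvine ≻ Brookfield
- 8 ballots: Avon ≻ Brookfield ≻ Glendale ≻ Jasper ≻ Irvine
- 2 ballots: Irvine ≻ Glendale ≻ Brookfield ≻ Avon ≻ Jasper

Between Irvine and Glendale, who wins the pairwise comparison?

Ballots ranking Irvine above Glendale: 4+9+2 = 15.
Ballots ranking Glendale above Irvine: 11+8 = 19.
Glendale wins the head-to-head, 19–15.

Glendale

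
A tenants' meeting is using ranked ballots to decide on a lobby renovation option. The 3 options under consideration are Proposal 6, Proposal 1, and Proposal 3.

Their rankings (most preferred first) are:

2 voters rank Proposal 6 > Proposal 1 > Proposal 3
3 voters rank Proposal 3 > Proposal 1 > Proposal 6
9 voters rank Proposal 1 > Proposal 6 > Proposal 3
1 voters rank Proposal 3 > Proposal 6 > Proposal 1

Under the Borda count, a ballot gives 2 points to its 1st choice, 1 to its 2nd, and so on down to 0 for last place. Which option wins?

Borda scores:
  Proposal 6: 2·2 + 3·0 + 9·1 + 1 = 14
  Proposal 1: 2·1 + 3·1 + 9·2 + 0 = 23
  Proposal 3: 2·0 + 3·2 + 9·0 + 2 = 8
Proposal 1 has the highest total.

Proposal 1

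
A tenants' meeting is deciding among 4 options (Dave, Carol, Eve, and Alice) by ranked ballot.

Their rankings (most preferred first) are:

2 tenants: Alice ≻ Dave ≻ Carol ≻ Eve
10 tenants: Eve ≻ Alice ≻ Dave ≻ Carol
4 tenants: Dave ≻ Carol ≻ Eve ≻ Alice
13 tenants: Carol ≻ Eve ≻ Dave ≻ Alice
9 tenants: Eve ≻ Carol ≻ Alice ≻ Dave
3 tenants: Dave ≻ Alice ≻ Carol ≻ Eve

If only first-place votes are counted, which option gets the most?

First-place vote totals:
  Dave: 7
  Carol: 13
  Eve: 19
  Alice: 2
Eve has the most first-place votes.

Eve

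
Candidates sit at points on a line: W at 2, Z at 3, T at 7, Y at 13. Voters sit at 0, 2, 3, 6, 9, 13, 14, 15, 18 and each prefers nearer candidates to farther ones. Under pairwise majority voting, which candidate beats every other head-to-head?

With single-peaked preferences on a line, the Condorcet winner is the candidate closest to the median voter.
The median voter (position 9) is closest to T at 7.
Check: T vs Y — voters closer to T: 5 of 9.

T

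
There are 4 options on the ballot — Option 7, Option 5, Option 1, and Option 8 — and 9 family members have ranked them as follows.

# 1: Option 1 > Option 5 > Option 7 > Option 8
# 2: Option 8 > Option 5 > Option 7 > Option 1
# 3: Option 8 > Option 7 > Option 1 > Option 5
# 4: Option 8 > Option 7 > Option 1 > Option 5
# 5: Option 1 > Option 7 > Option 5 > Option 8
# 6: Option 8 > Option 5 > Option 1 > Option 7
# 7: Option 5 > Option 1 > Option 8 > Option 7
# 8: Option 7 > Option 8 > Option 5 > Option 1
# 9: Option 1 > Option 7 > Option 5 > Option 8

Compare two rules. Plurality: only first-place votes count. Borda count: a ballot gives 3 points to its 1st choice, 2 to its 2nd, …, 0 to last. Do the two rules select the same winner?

Yes

Plurality first-place counts: Option 7 1, Option 5 1, Option 1 3, Option 8 4 → Option 8.
Borda totals: Option 7 13, Option 5 12, Option 1 14, Option 8 15 → Option 8.
The two rules agree on Option 8.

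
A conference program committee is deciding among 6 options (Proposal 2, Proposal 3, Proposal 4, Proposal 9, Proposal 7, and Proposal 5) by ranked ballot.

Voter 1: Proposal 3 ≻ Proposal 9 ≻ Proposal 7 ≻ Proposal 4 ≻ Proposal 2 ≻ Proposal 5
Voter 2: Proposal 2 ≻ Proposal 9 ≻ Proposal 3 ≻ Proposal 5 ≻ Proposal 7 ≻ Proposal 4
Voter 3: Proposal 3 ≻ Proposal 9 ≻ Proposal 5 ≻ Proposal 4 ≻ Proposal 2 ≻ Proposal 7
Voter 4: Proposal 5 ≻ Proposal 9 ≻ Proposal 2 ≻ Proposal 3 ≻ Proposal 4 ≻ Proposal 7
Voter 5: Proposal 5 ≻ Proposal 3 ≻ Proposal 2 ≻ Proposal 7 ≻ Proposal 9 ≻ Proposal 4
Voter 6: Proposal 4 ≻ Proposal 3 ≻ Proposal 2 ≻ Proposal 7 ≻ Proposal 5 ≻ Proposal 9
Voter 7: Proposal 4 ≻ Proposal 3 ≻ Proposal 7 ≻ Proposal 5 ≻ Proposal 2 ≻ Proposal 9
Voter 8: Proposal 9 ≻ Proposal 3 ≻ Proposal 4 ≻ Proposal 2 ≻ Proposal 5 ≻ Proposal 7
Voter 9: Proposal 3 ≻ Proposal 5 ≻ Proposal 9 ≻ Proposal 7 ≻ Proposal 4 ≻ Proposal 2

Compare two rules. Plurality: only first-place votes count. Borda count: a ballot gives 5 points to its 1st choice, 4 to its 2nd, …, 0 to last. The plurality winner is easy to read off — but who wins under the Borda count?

Proposal 3

Plurality first-place counts: Proposal 2 1, Proposal 3 3, Proposal 4 2, Proposal 9 1, Proposal 7 0, Proposal 5 2 → Proposal 3.
Borda totals: Proposal 2 19, Proposal 3 36, Proposal 4 19, Proposal 9 25, Proposal 7 13, Proposal 5 23 → Proposal 3.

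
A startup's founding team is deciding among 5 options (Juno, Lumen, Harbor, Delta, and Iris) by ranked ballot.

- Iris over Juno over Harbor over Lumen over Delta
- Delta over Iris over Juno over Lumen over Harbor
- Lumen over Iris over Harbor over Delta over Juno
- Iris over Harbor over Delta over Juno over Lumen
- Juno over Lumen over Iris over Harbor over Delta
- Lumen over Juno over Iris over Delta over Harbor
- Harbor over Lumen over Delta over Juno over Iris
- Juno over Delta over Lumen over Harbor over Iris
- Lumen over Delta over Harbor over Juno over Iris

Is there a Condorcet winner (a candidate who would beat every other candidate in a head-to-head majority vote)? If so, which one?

Head-to-head results (9 voters total):
Juno vs Lumen: Juno wins 5–4.
Juno vs Harbor: Juno wins 5–4.
Juno vs Delta: Delta wins 5–4.
Juno vs Iris: Juno wins 5–4.
Lumen vs Harbor: Lumen wins 6–3.
Lumen vs Delta: Lumen wins 6–3.
Lumen vs Iris: Lumen wins 6–3.
Harbor vs Delta: Harbor wins 5–4.
Harbor vs Iris: Iris wins 6–3.
Delta vs Iris: Iris wins 5–4.
No candidate beats all others: Juno beats Lumen beats Delta beats Juno, a majority cycle.

None — there is no Condorcet winner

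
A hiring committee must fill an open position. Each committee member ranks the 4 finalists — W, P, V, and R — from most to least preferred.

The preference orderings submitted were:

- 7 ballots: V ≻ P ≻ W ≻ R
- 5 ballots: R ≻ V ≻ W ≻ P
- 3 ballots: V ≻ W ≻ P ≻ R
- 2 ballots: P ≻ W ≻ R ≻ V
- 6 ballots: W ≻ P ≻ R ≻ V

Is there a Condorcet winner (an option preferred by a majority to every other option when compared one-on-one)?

No

Head-to-head results (23 voters total):
W vs P: W wins 14–9.
W vs V: V wins 15–8.
W vs R: W wins 18–5.
P vs V: V wins 15–8.
P vs R: P wins 18–5.
V vs R: R wins 13–10.
No candidate beats all others: W beats R beats V beats W, a majority cycle.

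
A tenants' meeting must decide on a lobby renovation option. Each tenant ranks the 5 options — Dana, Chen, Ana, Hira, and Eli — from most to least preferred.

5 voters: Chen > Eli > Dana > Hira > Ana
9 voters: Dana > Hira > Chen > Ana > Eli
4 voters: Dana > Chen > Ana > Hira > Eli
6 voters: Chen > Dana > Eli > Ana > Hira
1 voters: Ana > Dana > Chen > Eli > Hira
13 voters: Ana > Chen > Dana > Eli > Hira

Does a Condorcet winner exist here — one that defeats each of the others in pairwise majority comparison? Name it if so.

Head-to-head results (38 voters total):
Dana vs Chen: Chen wins 24–14.
Dana vs Ana: Dana wins 24–14.
Dana vs Hira: Dana wins 38–0.
Dana vs Eli: Dana wins 33–5.
Chen vs Ana: Chen wins 24–14.
Chen vs Hira: Chen wins 29–9.
Chen vs Eli: Chen wins 38–0.
Ana vs Hira: Ana wins 24–14.
Ana vs Eli: Ana wins 27–11.
Hira vs Eli: Eli wins 25–13.
Chen beats each rival — Dana (24–14), Ana (24–14), Hira (29–9), Eli (38–0) — so Chen is the Condorcet winner.

Chen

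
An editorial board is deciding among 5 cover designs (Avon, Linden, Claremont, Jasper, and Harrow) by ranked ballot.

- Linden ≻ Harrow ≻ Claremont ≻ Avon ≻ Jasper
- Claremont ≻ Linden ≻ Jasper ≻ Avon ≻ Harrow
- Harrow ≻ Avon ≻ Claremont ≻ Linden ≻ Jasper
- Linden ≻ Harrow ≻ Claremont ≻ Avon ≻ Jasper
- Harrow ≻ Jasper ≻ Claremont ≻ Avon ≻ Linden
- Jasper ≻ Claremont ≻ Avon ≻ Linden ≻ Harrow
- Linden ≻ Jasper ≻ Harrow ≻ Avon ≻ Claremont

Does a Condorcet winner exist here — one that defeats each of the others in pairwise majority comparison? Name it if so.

Head-to-head results (7 voters total):
Avon vs Linden: Linden wins 4–3.
Avon vs Claremont: Claremont wins 5–2.
Avon vs Jasper: Jasper wins 4–3.
Avon vs Harrow: Harrow wins 5–2.
Linden vs Claremont: Claremont wins 4–3.
Linden vs Jasper: Linden wins 5–2.
Linden vs Harrow: Linden wins 5–2.
Claremont vs Jasper: Claremont wins 4–3.
Claremont vs Harrow: Harrow wins 5–2.
Jasper vs Harrow: Harrow wins 4–3.
No candidate beats all others: Linden beats Harrow beats Claremont beats Linden, a majority cycle.

None — there is no Condorcet winner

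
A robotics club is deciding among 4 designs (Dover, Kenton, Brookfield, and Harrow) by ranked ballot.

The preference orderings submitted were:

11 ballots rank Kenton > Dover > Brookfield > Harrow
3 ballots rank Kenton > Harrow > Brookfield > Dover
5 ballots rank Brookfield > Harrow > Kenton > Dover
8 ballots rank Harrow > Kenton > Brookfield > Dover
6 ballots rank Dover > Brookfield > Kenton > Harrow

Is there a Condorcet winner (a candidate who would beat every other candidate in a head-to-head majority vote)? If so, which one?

Head-to-head results (33 voters total):
Dover vs Kenton: Kenton wins 27–6.
Dover vs Brookfield: Dover wins 17–16.
Dover vs Harrow: Dover wins 17–16.
Kenton vs Brookfield: Kenton wins 22–11.
Kenton vs Harrow: Kenton wins 20–13.
Brookfield vs Harrow: Brookfield wins 22–11.
Kenton beats each rival — Dover (27–6), Brookfield (22–11), Harrow (20–13) — so Kenton is the Condorcet winner.

Kenton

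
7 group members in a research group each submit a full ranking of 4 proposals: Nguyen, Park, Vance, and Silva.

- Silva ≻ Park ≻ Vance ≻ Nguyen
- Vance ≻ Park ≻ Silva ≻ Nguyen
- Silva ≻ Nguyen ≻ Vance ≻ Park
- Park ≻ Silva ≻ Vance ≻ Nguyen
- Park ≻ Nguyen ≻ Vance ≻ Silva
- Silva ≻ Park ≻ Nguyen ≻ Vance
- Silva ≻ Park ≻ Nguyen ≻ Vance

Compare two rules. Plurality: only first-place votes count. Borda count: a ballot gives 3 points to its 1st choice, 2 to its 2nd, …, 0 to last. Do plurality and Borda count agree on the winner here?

Yes

Plurality first-place counts: Nguyen 0, Park 2, Vance 1, Silva 4 → Silva.
Borda totals: Nguyen 6, Park 14, Vance 7, Silva 15 → Silva.
The two rules agree on Silva.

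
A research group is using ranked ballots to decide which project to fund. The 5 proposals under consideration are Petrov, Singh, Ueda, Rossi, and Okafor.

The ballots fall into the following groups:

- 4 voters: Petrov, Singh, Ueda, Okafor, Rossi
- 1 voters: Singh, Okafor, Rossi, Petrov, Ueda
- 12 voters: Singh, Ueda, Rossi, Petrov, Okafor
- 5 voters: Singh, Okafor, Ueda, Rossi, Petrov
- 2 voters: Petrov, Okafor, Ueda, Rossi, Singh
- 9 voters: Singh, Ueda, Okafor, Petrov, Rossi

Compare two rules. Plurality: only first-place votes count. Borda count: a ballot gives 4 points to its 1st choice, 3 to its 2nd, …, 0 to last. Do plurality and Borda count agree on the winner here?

Yes

Plurality first-place counts: Petrov 6, Singh 27, Ueda 0, Rossi 0, Okafor 0 → Singh.
Borda totals: Petrov 46, Singh 120, Ueda 85, Rossi 33, Okafor 46 → Singh.
The two rules agree on Singh.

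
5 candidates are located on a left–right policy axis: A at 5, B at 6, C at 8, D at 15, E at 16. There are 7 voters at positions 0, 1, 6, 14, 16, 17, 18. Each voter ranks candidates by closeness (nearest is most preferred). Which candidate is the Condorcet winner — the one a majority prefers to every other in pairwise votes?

With single-peaked preferences on a line, the Condorcet winner is the candidate closest to the median voter.
The median voter (position 14) is closest to D at 15.
Check: D vs C — voters closer to D: 4 of 7.

D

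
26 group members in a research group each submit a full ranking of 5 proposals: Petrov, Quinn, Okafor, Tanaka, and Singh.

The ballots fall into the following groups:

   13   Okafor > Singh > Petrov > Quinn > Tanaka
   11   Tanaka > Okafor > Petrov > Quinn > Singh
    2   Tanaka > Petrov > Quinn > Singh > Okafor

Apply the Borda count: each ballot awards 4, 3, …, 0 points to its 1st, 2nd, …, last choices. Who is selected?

Okafor

Borda scores:
  Petrov: 13·2 + 11·2 + 2·3 = 54
  Quinn: 13·1 + 11·1 + 2·2 = 28
  Okafor: 13·4 + 11·3 + 2·0 = 85
  Tanaka: 13·0 + 11·4 + 2·4 = 52
  Singh: 13·3 + 11·0 + 2·1 = 41
Okafor has the highest total.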